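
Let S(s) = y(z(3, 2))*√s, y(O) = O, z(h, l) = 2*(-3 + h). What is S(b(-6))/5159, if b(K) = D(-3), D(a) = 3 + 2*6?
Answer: 0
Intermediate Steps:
D(a) = 15 (D(a) = 3 + 12 = 15)
b(K) = 15
z(h, l) = -6 + 2*h
S(s) = 0 (S(s) = (-6 + 2*3)*√s = (-6 + 6)*√s = 0*√s = 0)
S(b(-6))/5159 = 0/5159 = 0*(1/5159) = 0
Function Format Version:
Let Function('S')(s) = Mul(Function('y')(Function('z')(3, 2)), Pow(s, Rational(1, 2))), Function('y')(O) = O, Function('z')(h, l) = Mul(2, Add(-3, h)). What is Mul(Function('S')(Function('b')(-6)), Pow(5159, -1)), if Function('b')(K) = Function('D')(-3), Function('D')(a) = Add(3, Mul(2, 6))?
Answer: 0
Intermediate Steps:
Function('D')(a) = 15 (Function('D')(a) = Add(3, 12) = 15)
Function('b')(K) = 15
Function('z')(h, l) = Add(-6, Mul(2, h))
Function('S')(s) = 0 (Function('S')(s) = Mul(Add(-6, Mul(2, 3)), Pow(s, Rational(1, 2))) = Mul(Add(-6, 6), Pow(s, Rational(1, 2))) = Mul(0, Pow(s, Rational(1, 2))) = 0)
Mul(Function('S')(Function('b')(-6)), Pow(5159, -1)) = Mul(0, Pow(5159, -1)) = Mul(0, Rational(1, 5159)) = 0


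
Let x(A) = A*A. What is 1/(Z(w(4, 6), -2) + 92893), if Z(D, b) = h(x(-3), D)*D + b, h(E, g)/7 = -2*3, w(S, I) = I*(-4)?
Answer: 1/93899 ≈ 1.0650e-5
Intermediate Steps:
x(A) = A²
w(S, I) = -4*I
h(E, g) = -42 (h(E, g) = 7*(-2*3) = 7*(-6) = -42)
Z(D, b) = b - 42*D (Z(D, b) = -42*D + b = b - 42*D)
1/(Z(w(4, 6), -2) + 92893) = 1/((-2 - (-168)*6) + 92893) = 1/((-2 - 42*(-24)) + 92893) = 1/((-2 + 1008) + 92893) = 1/(1006 + 92893) = 1/93899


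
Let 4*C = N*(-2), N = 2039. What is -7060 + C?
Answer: -16159/2 ≈ -8079.5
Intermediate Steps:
C = -2039/2 (C = (2039*(-2))/4 = (¼)*(-4078) = -2039/2 ≈ -1019.5)
-7060 + C = -7060 - 2039/2 = -16159/2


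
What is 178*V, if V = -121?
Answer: -21538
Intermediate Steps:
178*V = 178*(-121) = -21538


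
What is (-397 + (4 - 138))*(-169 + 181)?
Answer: -6372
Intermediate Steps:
(-397 + (4 - 138))*(-169 + 181) = (-397 - 134)*12 = -531*12 = -6372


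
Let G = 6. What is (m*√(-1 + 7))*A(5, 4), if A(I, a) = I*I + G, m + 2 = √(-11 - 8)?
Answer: 31*√6*(-2 + I*√19) ≈ -151.87 + 330.99*I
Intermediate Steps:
m = -2 + I*√19 (m = -2 + √(-11 - 8) = -2 + √(-19) = -2 + I*√19 ≈ -2.0 + 4.3589*I)
A(I, a) = 6 + I² (A(I, a) = I*I + 6 = I² + 6 = 6 + I²)
(m*√(-1 + 7))*A(5, 4) = ((-2 + I*√19)*√(-1 + 7))*(6 + 5²) = ((-2 + I*√19)*√6)*(6 + 25) = (√6*(-2 + I*√19))*31 = 31*√6*(-2 + I*√19)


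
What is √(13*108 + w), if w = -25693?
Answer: I*√24289 ≈ 155.85*I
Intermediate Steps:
√(13*108 + w) = √(13*108 - 25693) = √(1404 - 25693) = √(-24289) = I*√24289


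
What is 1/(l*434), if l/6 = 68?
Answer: 1/177072 ≈ 5.6474e-6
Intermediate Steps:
l = 408 (l = 6*68 = 408)
1/(l*434) = 1/(408*434) = 1/177072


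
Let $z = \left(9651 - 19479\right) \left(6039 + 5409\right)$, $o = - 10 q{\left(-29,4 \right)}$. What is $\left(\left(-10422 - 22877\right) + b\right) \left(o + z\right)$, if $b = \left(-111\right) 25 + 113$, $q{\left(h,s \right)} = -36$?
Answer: $4045993111224$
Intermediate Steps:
$o = 360$ ($o = \left(-10\right) \left(-36\right) = 360$)
$z = -112510944$ ($z = \left(-9828\right) 11448 = -112510944$)
$b = -2662$ ($b = -2775 + 113 = -2662$)
$\left(\left(-10422 - 22877\right) + b\right) \left(o + z\right) = \left(\left(-10422 - 22877\right) - 2662\right) \left(360 - 112510944\right) = \left(-33299 - 2662\right) \left(-112510584\right) = \left(-35961\right) \left(-112510584\right) = 4045993111224$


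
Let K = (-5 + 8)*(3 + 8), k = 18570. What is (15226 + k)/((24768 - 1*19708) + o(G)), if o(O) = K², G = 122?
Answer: 33796/6149 ≈ 5.4962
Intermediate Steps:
K = 33 (K = 3*11 = 33)
o(O) = 1089 (o(O) = 33² = 1089)
(15226 + k)/((24768 - 1*19708) + o(G)) = (15226 + 18570)/((24768 - 1*19708) + 1089) = 33796/((24768 - 19708) + 1089) = 33796/(5060 + 1089) = 33796/6149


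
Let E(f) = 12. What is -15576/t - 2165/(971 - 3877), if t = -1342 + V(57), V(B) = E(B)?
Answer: 24071653/1932490 ≈ 12.456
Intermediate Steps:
V(B) = 12
t = -1330 (t = -1342 + 12 = -1330)
-15576/t - 2165/(971 - 3877) = -15576/(-1330) - 2165/(971 - 3877) = -15576*(-1/1330) - 2165/(-2906) = 7788/665 - 2165*(-1/2906) = 7788/665 + 2165/2906 = 24071653/1932490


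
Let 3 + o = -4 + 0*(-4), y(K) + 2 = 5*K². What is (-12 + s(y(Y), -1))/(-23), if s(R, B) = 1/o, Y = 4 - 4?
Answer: 85/161 ≈ 0.52795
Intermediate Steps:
Y = 0
y(K) = -2 + 5*K²
o = -7 (o = -3 + (-4 + 0*(-4)) = -3 + (-4 + 0) = -3 - 4 = -7)
s(R, B) = -⅐ (s(R, B) = 1/(-7) = -⅐)
(-12 + s(y(Y), -1))/(-23) = (-12 - ⅐)/(-23) = -1/23*(-85/7) = 85/161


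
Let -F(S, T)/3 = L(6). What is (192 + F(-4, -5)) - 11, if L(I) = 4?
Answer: 169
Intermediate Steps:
F(S, T) = -12 (F(S, T) = -3*4 = -12)
(192 + F(-4, -5)) - 11 = (192 - 12) - 11 = 180 - 11 = 169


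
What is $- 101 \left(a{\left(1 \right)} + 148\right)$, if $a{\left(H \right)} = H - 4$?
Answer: $-14645$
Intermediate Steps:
$a{\left(H \right)} = -4 + H$
$- 101 \left(a{\left(1 \right)} + 148\right) = - 101 \left(\left(-4 + 1\right) + 148\right) = - 101 \left(-3 + 148\right) = \left(-101\right) 145 = -14645$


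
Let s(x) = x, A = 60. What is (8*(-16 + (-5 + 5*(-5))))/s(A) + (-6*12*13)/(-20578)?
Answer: -939568/154335 ≈ -6.0878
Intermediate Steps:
(8*(-16 + (-5 + 5*(-5))))/s(A) + (-6*12*13)/(-20578) = (8*(-16 + (-5 + 5*(-5))))/60 + (-6*12*13)/(-20578) = (8*(-16 + (-5 - 25)))*(1/60) - 72*13*(-1/20578) = (8*(-16 - 30))*(1/60) - 936*(-1/20578) = (8*(-46))*(1/60) + 468/10289 = -368*1/60 + 468/10289 = -92/15 + 468/10289 = -939568/154335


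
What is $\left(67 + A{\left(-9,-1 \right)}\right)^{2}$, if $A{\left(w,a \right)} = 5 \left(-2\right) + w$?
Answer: $2304$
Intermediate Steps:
$A{\left(w,a \right)} = -10 + w$
$\left(67 + A{\left(-9,-1 \right)}\right)^{2} = \left(67 - 19\right)^{2} = 48^{2} = 2304$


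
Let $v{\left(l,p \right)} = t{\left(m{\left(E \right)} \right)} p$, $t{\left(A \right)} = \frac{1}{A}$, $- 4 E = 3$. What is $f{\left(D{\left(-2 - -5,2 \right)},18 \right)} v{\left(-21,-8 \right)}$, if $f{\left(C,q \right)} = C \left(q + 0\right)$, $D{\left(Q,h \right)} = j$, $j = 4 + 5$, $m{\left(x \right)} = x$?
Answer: $1728$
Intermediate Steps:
$E = - \frac{3}{4}$ ($E = \left(- \frac{1}{4}\right) 3 = - \frac{3}{4} \approx -0.75$)
$j = 9$
$D{\left(Q,h \right)} = 9$
$f{\left(C,q \right)} = C q$
$v{\left(l,p \right)} = - \frac{4 p}{3}$ ($v{\left(l,p \right)} = \frac{p}{- \frac{3}{4}} = - \frac{4 p}{3}$)
$f{\left(D{\left(-2 - -5,2 \right)},18 \right)} v{\left(-21,-8 \right)} = 9 \cdot 18 \left(\left(- \frac{4}{3}\right) \left(-8\right)\right) = 162 \cdot \frac{32}{3} = 1728$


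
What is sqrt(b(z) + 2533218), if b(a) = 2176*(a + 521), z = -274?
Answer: sqrt(3070690) ≈ 1752.3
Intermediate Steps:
b(a) = 1133696 + 2176*a (b(a) = 2176*(521 + a) = 1133696 + 2176*a)
sqrt(b(z) + 2533218) = sqrt((1133696 + 2176*(-274)) + 2533218) = sqrt((1133696 - 596224) + 2533218) = sqrt(537472 + 2533218) = sqrt(3070690)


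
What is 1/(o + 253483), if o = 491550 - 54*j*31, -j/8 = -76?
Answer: -1/272759 ≈ -3.6662e-6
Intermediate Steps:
j = 608 (j = -8*(-76) = 608)
o = -526242 (o = 491550 - 54*608*31 = 491550 - 32832*31 = 491550 - 1*1017792 = 491550 - 1017792 = -526242)
1/(o + 253483) = 1/(-526242 + 253483) = 1/(-272759) = -1/272759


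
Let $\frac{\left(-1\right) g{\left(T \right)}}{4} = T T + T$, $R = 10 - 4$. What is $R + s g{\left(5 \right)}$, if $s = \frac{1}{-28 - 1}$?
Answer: $\frac{294}{29} \approx 10.138$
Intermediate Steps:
$R = 6$ ($R = 10 - 4 = 6$)
$g{\left(T \right)} = - 4 T - 4 T^{2}$ ($g{\left(T \right)} = - 4 \left(T T + T\right) = - 4 \left(T^{2} + T\right) = - 4 \left(T + T^{2}\right) = - 4 T - 4 T^{2}$)
$s = - \frac{1}{29}$ ($s = \frac{1}{-29} = - \frac{1}{29} \approx -0.034483$)
$R + s g{\left(5 \right)} = 6 - \frac{\left(-4\right) 5 \left(1 + 5\right)}{29} = 6 - \frac{\left(-4\right) 5 \cdot 6}{29} = 6 - - \frac{120}{29} = 6 + \frac{120}{29} = \frac{294}{29}$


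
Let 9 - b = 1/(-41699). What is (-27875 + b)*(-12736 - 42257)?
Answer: 2778304540203/1813 ≈ 1.5324e+9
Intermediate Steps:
b = 375292/41699 (b = 9 - 1/(-41699) = 9 - 1*(-1/41699) = 9 + 1/41699 = 375292/41699 ≈ 9.0000)
(-27875 + b)*(-12736 - 42257) = (-27875 + 375292/41699)*(-12736 - 42257) = -1161984333/41699*(-54993) = 2778304540203/1813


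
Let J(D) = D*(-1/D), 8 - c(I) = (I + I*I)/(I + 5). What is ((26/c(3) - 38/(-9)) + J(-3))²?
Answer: 4225/81 ≈ 52.161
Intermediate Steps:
c(I) = 8 - (I + I²)/(5 + I) (c(I) = 8 - (I + I*I)/(I + 5) = 8 - (I + I²)/(5 + I))
J(D) = -1
((26/c(3) - 38/(-9)) + J(-3))² = ((26/(((40 - 1*3² + 7*3)/(5 + 3))) - 38/(-9)) - 1)² = ((26/(((40 - 1*9 + 21)/8)) - 38*(-⅑)) - 1)² = ((26/(((40 - 9 + 21)/8)) + 38/9) - 1)² = ((26/(((⅛)*52)) + 38/9) - 1)² = ((26/(13/2) + 38/9) - 1)² = ((26*(2/13) + 38/9) - 1)² = ((4 + 38/9) - 1)² = (74/9 - 1)² = (65/9)² = 4225/81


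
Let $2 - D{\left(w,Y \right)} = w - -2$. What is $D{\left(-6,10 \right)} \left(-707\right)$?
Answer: $-4242$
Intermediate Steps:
$D{\left(w,Y \right)} = - w$ ($D{\left(w,Y \right)} = 2 - \left(w - -2\right) = 2 - \left(w + 2\right) = 2 - \left(2 + w\right) = - w$)
$D{\left(-6,10 \right)} \left(-707\right) = \left(-1\right) \left(-6\right) \left(-707\right) = 6 \left(-707\right) = -4242$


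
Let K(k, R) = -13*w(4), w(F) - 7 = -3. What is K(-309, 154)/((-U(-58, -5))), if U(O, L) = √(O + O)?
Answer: -26*I*√29/29 ≈ -4.8281*I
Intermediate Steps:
w(F) = 4 (w(F) = 7 - 3 = 4)
U(O, L) = √2*√O (U(O, L) = √(2*O) = √2*√O)
K(k, R) = -52 (K(k, R) = -13*4 = -52)
K(-309, 154)/((-U(-58, -5))) = -52*I*√29/58 = -26*I*√29/29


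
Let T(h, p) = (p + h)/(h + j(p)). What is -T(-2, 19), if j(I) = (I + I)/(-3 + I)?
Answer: -136/3 ≈ -45.333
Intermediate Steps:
j(I) = 2*I/(-3 + I) (j(I) = (2*I)/(-3 + I) = 2*I/(-3 + I))
T(h, p) = (h + p)/(h + 2*p/(-3 + p)) (T(h, p) = (p + h)/(h + 2*p/(-3 + p)) = (h + p)/(h + 2*p/(-3 + p)))
-T(-2, 19) = -(-3 + 19)*(-2 + 19)/(2*19 - 2*(-3 + 19)) = -16*17/(38 - 2*16) = -16*17/(38 - 32) = -16*17/6 = -1*136/3 = -136/3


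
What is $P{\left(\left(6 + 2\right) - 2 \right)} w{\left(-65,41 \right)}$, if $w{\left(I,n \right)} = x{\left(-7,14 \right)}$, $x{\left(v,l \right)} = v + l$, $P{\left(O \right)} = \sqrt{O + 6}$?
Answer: $14 \sqrt{3} \approx 24.249$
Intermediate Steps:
$P{\left(O \right)} = \sqrt{6 + O}$
$x{\left(v,l \right)} = l + v$
$w{\left(I,n \right)} = 7$ ($w{\left(I,n \right)} = 14 - 7 = 7$)
$P{\left(\left(6 + 2\right) - 2 \right)} w{\left(-65,41 \right)} = \sqrt{6 + \left(\left(6 + 2\right) - 2\right)} 7 = \sqrt{6 + \left(8 - 2\right)} 7 = \sqrt{6 + 6} \cdot 7 = \sqrt{12} \cdot 7 = 2 \sqrt{3} \cdot 7 = 14 \sqrt{3}$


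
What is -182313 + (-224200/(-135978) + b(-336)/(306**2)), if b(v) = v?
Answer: -32239828589221/176839389 ≈ -1.8231e+5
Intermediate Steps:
-182313 + (-224200/(-135978) + b(-336)/(306**2)) = -182313 + (-224200/(-135978) - 336/(306**2)) = -182313 + (-224200*(-1/135978) - 336/93636) = -182313 + (112100/67989 - 336*1/93636) = -182313 + (112100/67989 - 28/7803) = -182313 + 290937536/176839389 = -32239828589221/176839389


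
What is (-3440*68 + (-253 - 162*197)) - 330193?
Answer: -596280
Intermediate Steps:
(-3440*68 + (-253 - 162*197)) - 330193 = (-233920 + (-253 - 31914)) - 330193 = (-233920 - 32167) - 330193 = -266087 - 330193 = -596280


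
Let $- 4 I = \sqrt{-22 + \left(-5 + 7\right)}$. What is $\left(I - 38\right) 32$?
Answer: $-1216 - 16 i \sqrt{5} \approx -1216.0 - 35.777 i$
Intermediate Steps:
$I = - \frac{i \sqrt{5}}{2}$ ($I = - \frac{\sqrt{-22 + \left(-5 + 7\right)}}{4} = - \frac{\sqrt{-22 + 2}}{4} = - \frac{\sqrt{-20}}{4} = - \frac{2 i \sqrt{5}}{4} = - \frac{i \sqrt{5}}{2} \approx - 1.118 i$)
$\left(I - 38\right) 32 = \left(- \frac{i \sqrt{5}}{2} - 38\right) 32 = \left(-38 - \frac{i \sqrt{5}}{2}\right) 32 = -1216 - 16 i \sqrt{5}$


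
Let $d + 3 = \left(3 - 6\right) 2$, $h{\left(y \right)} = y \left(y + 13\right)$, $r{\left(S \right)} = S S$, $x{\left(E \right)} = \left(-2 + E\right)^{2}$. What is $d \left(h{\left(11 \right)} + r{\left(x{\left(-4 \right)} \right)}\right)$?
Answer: $-14040$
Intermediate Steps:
$r{\left(S \right)} = S^{2}$
$h{\left(y \right)} = y \left(13 + y\right)$
$d = -9$ ($d = -3 + \left(3 - 6\right) 2 = -3 - 6 = -9$)
$d \left(h{\left(11 \right)} + r{\left(x{\left(-4 \right)} \right)}\right) = - 9 \left(11 \left(13 + 11\right) + \left(\left(-2 - 4\right)^{2}\right)^{2}\right) = - 9 \left(11 \cdot 24 + \left(\left(-6\right)^{2}\right)^{2}\right) = - 9 \left(264 + 36^{2}\right) = - 9 \left(264 + 1296\right) = \left(-9\right) 1560 = -14040$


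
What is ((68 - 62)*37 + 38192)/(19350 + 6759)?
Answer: 38414/26109 ≈ 1.4713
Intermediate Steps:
((68 - 62)*37 + 38192)/(19350 + 6759) = (6*37 + 38192)/26109 = (222 + 38192)*(1/26109) = 38414*(1/26109) = 38414/26109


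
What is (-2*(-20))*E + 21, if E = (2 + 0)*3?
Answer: 261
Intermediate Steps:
E = 6 (E = 2*3 = 6)
(-2*(-20))*E + 21 = -2*(-20)*6 + 21 = 40*6 + 21 = 240 + 21 = 261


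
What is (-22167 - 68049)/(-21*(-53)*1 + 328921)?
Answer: -45108/165017 ≈ -0.27335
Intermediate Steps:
(-22167 - 68049)/(-21*(-53)*1 + 328921) = -90216/(1113*1 + 328921) = -90216/(1113 + 328921) = -90216/330034 = -90216*1/330034 = -45108/165017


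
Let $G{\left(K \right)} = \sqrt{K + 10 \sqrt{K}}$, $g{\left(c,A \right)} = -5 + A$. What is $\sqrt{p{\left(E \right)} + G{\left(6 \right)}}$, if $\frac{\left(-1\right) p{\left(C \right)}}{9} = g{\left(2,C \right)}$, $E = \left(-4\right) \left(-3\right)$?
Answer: $\sqrt{-63 + \sqrt{2} \sqrt{3 + 5 \sqrt{6}}} \approx 7.5814 i$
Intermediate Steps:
$E = 12$
$p{\left(C \right)} = 45 - 9 C$ ($p{\left(C \right)} = - 9 \left(-5 + C\right) = 45 - 9 C$)
$\sqrt{p{\left(E \right)} + G{\left(6 \right)}} = \sqrt{\left(45 - 108\right) + \sqrt{6 + 10 \sqrt{6}}} = \sqrt{-63 + \sqrt{6 + 10 \sqrt{6}}}$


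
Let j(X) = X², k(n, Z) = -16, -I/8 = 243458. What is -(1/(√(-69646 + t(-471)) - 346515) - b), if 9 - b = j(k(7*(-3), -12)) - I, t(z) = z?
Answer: -233890963014204047/120072715342 + I*√70117/120072715342 ≈ -1.9479e+6 + 2.2053e-9*I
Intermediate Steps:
I = -1947664 (I = -8*243458 = -1947664)
b = -1947911 (b = 9 - ((-16)² - 1*(-1947664)) = 9 - (256 + 1947664) = 9 - 1*1947920 = 9 - 1947920 = -1947911)
-(1/(√(-69646 + t(-471)) - 346515) - b) = -(1/(√(-69646 - 471) - 346515) - 1*(-1947911)) = -(1/(√(-70117) - 346515) + 1947911) = -(1/(I*√70117 - 346515) + 1947911) = -(1/(-346515 + I*√70117) + 1947911) = -(1947911 + 1/(-346515 + I*√70117)) = -1947911 - 1/(-346515 + I*√70117)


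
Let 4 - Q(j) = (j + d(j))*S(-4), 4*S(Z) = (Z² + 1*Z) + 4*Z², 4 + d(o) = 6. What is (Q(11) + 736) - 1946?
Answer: -1453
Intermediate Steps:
d(o) = 2 (d(o) = -4 + 6 = 2)
S(Z) = Z/4 + 5*Z²/4 (S(Z) = ((Z² + 1*Z) + 4*Z²)/4 = ((Z² + Z) + 4*Z²)/4 = ((Z + Z²) + 4*Z²)/4 = (Z + 5*Z²)/4 = Z/4 + 5*Z²/4)
Q(j) = -34 - 19*j (Q(j) = 4 - (j + 2)*(¼)*(-4)*(1 + 5*(-4)) = 4 - (2 + j)*(¼)*(-4)*(1 - 20) = 4 - (2 + j)*(¼)*(-4)*(-19) = 4 - (2 + j)*19 = 4 - (38 + 19*j) = 4 + (-38 - 19*j) = -34 - 19*j)
(Q(11) + 736) - 1946 = ((-34 - 19*11) + 736) - 1946 = ((-34 - 209) + 736) - 1946 = (-243 + 736) - 1946 = 493 - 1946 = -1453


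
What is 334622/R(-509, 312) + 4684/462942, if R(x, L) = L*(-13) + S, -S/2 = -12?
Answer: -4302547001/51849504 ≈ -82.981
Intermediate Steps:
S = 24 (S = -2*(-12) = 24)
R(x, L) = 24 - 13*L (R(x, L) = L*(-13) + 24 = -13*L + 24 = 24 - 13*L)
334622/R(-509, 312) + 4684/462942 = 334622/(24 - 13*312) + 4684/462942 = 334622/(24 - 4056) + 4684*(1/462942) = 334622/(-4032) + 2342/231471 = 334622*(-1/4032) + 2342/231471 = -167311/2016 + 2342/231471 = -4302547001/51849504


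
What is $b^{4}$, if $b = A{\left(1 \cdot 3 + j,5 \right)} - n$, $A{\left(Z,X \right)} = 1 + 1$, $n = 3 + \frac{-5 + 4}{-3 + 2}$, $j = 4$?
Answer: $16$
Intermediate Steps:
$n = 4$ ($n = 3 - \frac{1}{-1} = 3 - -1 = 3 + 1 = 4$)
$A{\left(Z,X \right)} = 2$
$b = -2$ ($b = 2 - 4 = -2$)
$b^{4} = \left(-2\right)^{4} = 16$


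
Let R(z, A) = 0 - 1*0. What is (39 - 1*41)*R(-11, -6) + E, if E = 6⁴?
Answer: 1296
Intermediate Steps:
R(z, A) = 0 (R(z, A) = 0 + 0 = 0)
E = 1296
(39 - 1*41)*R(-11, -6) + E = (39 - 1*41)*0 + 1296 = (39 - 41)*0 + 1296 = -2*0 + 1296 = 0 + 1296 = 1296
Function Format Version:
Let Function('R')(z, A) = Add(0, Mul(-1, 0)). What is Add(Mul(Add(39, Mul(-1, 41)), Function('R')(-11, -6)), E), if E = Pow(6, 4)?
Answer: 1296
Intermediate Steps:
Function('R')(z, A) = 0 (Function('R')(z, A) = Add(0, 0) = 0)
E = 1296
Add(Mul(Add(39, Mul(-1, 41)), Function('R')(-11, -6)), E) = Add(Mul(Add(39, Mul(-1, 41)), 0), 1296) = Add(Mul(Add(39, -41), 0), 1296) = Add(Mul(-2, 0), 1296) = Add(0, 1296) = 1296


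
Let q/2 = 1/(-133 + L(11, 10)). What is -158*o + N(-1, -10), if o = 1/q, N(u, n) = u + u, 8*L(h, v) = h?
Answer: 83171/8 ≈ 10396.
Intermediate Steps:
L(h, v) = h/8
N(u, n) = 2*u
q = -16/1053 (q = 2/(-133 + (⅛)*11) = 2/(-133 + 11/8) = 2/(-1053/8) = 2*(-8/1053) = -16/1053 ≈ -0.015195)
o = -1053/16 (o = 1/(-16/1053) = -1053/16 ≈ -65.813)
-158*o + N(-1, -10) = -158*(-1053/16) + 2*(-1) = 83187/8 - 2 = 83171/8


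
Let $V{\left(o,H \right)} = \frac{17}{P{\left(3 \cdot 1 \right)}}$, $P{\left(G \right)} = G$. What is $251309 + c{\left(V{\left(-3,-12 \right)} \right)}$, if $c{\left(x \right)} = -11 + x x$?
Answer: $\frac{2261971}{9} \approx 2.5133 \cdot 10^{5}$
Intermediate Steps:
$V{\left(o,H \right)} = \frac{17}{3}$ ($V{\left(o,H \right)} = \frac{17}{3 \cdot 1} = \frac{17}{3}$)
$c{\left(x \right)} = -11 + x^{2}$
$251309 + c{\left(V{\left(-3,-12 \right)} \right)} = 251309 - \left(11 - \left(\frac{17}{3}\right)^{2}\right) = 251309 + \left(-11 + \frac{289}{9}\right) = 251309 + \frac{190}{9} = \frac{2261971}{9}$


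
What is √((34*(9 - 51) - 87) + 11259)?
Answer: 4*√609 ≈ 98.712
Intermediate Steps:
√((34*(9 - 51) - 87) + 11259) = √((34*(-42) - 87) + 11259) = √((-1428 - 87) + 11259) = √(-1515 + 11259) = √9744 = 4*√609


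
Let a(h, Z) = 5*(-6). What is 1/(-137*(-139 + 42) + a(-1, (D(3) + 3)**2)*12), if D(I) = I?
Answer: 1/12929 ≈ 7.7346e-5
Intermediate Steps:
a(h, Z) = -30
1/(-137*(-139 + 42) + a(-1, (D(3) + 3)**2)*12) = 1/(-137*(-139 + 42) - 30*12) = 1/(-137*(-97) - 360) = 1/(13289 - 360) = 1/12929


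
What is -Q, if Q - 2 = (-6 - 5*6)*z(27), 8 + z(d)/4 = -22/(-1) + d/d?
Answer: 2158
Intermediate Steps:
z(d) = 60 (z(d) = -32 + 4*(-22/(-1) + d/d) = -32 + 4*(-22*(-1) + 1) = -32 + 4*(22 + 1) = -32 + 4*23 = -32 + 92 = 60)
Q = -2158 (Q = 2 + (-6 - 5*6)*60 = 2 + (-6 - 30)*60 = 2 - 36*60 = 2 - 2160 = -2158)
-Q = -1*(-2158) = 2158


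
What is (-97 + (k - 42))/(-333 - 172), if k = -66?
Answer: 41/101 ≈ 0.40594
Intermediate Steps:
(-97 + (k - 42))/(-333 - 172) = (-97 + (-66 - 42))/(-333 - 172) = (-97 - 108)/(-505) = -205*(-1/505) = 41/101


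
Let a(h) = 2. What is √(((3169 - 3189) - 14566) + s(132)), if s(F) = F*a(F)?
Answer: I*√14322 ≈ 119.67*I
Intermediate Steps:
s(F) = 2*F (s(F) = F*2 = 2*F)
√(((3169 - 3189) - 14566) + s(132)) = √(((3169 - 3189) - 14566) + 2*132) = √((-20 - 14566) + 264) = √(-14586 + 264) = √(-14322) = I*√14322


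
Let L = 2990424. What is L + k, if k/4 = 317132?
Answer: 4258952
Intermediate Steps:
k = 1268528 (k = 4*317132 = 1268528)
L + k = 2990424 + 1268528 = 4258952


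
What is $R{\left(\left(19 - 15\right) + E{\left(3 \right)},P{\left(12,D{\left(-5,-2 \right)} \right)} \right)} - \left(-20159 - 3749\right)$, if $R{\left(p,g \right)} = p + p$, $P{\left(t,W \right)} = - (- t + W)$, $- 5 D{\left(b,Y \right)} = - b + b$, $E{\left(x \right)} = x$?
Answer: $23922$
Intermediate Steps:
$D{\left(b,Y \right)} = 0$ ($D{\left(b,Y \right)} = - \frac{- b + b}{5} = \left(- \frac{1}{5}\right) 0 = 0$)
$P{\left(t,W \right)} = t - W$ ($P{\left(t,W \right)} = - (W - t) = t - W$)
$R{\left(p,g \right)} = 2 p$
$R{\left(\left(19 - 15\right) + E{\left(3 \right)},P{\left(12,D{\left(-5,-2 \right)} \right)} \right)} - \left(-20159 - 3749\right) = 2 \left(\left(19 - 15\right) + 3\right) - \left(-20159 - 3749\right) = 2 \left(4 + 3\right) - -23908 = 2 \cdot 7 + 23908 = 14 + 23908 = 23922$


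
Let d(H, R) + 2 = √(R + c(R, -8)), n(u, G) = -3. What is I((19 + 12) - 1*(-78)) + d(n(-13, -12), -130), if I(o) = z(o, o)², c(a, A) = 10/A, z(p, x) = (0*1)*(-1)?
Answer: -2 + 5*I*√21/2 ≈ -2.0 + 11.456*I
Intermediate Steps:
z(p, x) = 0 (z(p, x) = 0*(-1) = 0)
d(H, R) = -2 + √(-5/4 + R) (d(H, R) = -2 + √(R + 10/(-8)) = -2 + √(R + 10*(-⅛)) = -2 + √(R - 5/4) = -2 + √(-5/4 + R))
I(o) = 0 (I(o) = 0² = 0)
I((19 + 12) - 1*(-78)) + d(n(-13, -12), -130) = 0 + (-2 + √(-5 + 4*(-130))/2) = 0 + (-2 + √(-5 - 520)/2) = 0 + (-2 + √(-525)/2) = 0 + (-2 + (5*I*√21)/2) = 0 + (-2 + 5*I*√21/2) = -2 + 5*I*√21/2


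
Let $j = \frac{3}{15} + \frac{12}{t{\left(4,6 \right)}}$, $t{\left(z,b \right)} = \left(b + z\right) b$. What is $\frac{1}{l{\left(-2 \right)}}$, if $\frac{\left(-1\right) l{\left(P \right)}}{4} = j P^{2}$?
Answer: $- \frac{5}{32} \approx -0.15625$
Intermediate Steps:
$t{\left(z,b \right)} = b \left(b + z\right)$
$j = \frac{2}{5}$ ($j = \frac{3}{15} + \frac{12}{6 \left(6 + 4\right)} = 3 \cdot \frac{1}{15} + \frac{12}{6 \cdot 10} = \frac{1}{5} + \frac{12}{60} = \frac{1}{5} + 12 \cdot \frac{1}{60} = \frac{1}{5} + \frac{1}{5} = \frac{2}{5} \approx 0.4$)
$l{\left(P \right)} = - \frac{8 P^{2}}{5}$ ($l{\left(P \right)} = - 4 \frac{2 P^{2}}{5} = - \frac{8 P^{2}}{5}$)
$\frac{1}{l{\left(-2 \right)}} = \frac{1}{\left(- \frac{8}{5}\right) \left(-2\right)^{2}} = \frac{1}{\left(- \frac{8}{5}\right) 4} = \frac{1}{- \frac{32}{5}} = - \frac{5}{32}$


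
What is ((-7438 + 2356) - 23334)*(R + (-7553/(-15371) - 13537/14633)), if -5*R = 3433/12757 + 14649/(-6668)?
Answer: 32729638379488765632/23916061132033585 ≈ 1368.5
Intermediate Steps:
R = 163986049/425318380 (R = -(3433/12757 + 14649/(-6668))/5 = -(3433*(1/12757) + 14649*(-1/6668))/5 = -(3433/12757 - 14649/6668)/5 = -⅕*(-163986049/85063676) = 163986049/425318380 ≈ 0.38556)
((-7438 + 2356) - 23334)*(R + (-7553/(-15371) - 13537/14633)) = ((-7438 + 2356) - 23334)*(163986049/425318380 + (-7553/(-15371) - 13537/14633)) = (-5082 - 23334)*(163986049/425318380 + (-7553*(-1/15371) - 13537*1/14633)) = -28416*(163986049/425318380 + (7553/15371 - 13537/14633)) = -28416*(163986049/425318380 - 97554178/224923843) = -28416*(-4607212609725333/95664244528134340) = 32729638379488765632/23916061132033585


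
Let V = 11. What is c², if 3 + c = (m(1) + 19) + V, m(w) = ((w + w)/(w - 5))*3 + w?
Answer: 2809/4 ≈ 702.25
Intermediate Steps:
m(w) = w + 6*w/(-5 + w) (m(w) = ((2*w)/(-5 + w))*3 + w = (2*w/(-5 + w))*3 + w = 6*w/(-5 + w) + w = w + 6*w/(-5 + w))
c = 53/2 (c = -3 + ((1*(1 + 1)/(-5 + 1) + 19) + 11) = -3 + ((1*2/(-4) + 19) + 11) = -3 + ((1*(-¼)*2 + 19) + 11) = -3 + ((-½ + 19) + 11) = -3 + (37/2 + 11) = -3 + 59/2 = 53/2 ≈ 26.500)
c² = (53/2)² = 2809/4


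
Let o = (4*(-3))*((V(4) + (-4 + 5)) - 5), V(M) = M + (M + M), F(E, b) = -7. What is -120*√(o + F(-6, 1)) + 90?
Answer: 90 - 120*I*√103 ≈ 90.0 - 1217.9*I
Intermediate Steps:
V(M) = 3*M (V(M) = M + 2*M = 3*M)
o = -96 (o = (4*(-3))*((3*4 + (-4 + 5)) - 5) = -12*((12 + 1) - 5) = -12*(13 - 5) = -12*8 = -96)
-120*√(o + F(-6, 1)) + 90 = -120*√(-96 - 7) + 90 = -120*I*√103 + 90 = 90 - 120*I*√103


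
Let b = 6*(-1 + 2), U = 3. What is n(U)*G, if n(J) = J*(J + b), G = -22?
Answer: -594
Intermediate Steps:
b = 6 (b = 6*1 = 6)
n(J) = J*(6 + J) (n(J) = J*(J + 6) = J*(6 + J))
n(U)*G = (3*(6 + 3))*(-22) = (3*9)*(-22) = 27*(-22) = -594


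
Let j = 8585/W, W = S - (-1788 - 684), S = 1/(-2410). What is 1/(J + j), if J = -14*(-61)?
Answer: 5957519/5108411076 ≈ 0.0011662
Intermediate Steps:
S = -1/2410 ≈ -0.00041494
W = 5957519/2410 (W = -1/2410 - (-1788 - 684) = -1/2410 - 1*(-2472) = -1/2410 + 2472 = 5957519/2410 ≈ 2472.0)
J = 854
j = 20689850/5957519 (j = 8585/(5957519/2410) = 8585*(2410/5957519) = 20689850/5957519 ≈ 3.4729)
1/(J + j) = 1/(854 + 20689850/5957519) = 1/(5108411076/5957519) = 5957519/5108411076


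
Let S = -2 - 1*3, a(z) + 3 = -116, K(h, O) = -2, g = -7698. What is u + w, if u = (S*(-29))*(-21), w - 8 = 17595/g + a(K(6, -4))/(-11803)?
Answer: -92049013667/30286498 ≈ -3039.3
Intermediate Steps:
a(z) = -119 (a(z) = -3 - 116 = -119)
S = -5 (S = -2 - 3 = -5)
w = 173372743/30286498 (w = 8 + (17595/(-7698) - 119/(-11803)) = 8 + (17595*(-1/7698) - 119*(-1/11803)) = 8 + (-5865/2566 + 119/11803) = 8 - 68919241/30286498 = 173372743/30286498 ≈ 5.7244)
u = -3045 (u = -5*(-29)*(-21) = 145*(-21) = -3045)
u + w = -3045 + 173372743/30286498 = -92049013667/30286498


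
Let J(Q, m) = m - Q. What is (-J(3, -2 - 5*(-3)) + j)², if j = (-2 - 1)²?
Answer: 1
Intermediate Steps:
j = 9 (j = (-3)² = 9)
(-J(3, -2 - 5*(-3)) + j)² = (-((-2 - 5*(-3)) - 1*3) + 9)² = (-((-2 + 15) - 3) + 9)² = (-(13 - 3) + 9)² = (-1*10 + 9)² = (-10 + 9)² = (-1)² = 1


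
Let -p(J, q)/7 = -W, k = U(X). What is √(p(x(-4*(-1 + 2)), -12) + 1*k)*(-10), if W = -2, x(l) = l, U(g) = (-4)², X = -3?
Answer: -10*√2 ≈ -14.142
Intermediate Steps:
U(g) = 16
k = 16
p(J, q) = -14 (p(J, q) = -(-7)*(-2) = -7*2 = -14)
√(p(x(-4*(-1 + 2)), -12) + 1*k)*(-10) = √(-14 + 1*16)*(-10) = √(-14 + 16)*(-10) = √2*(-10) = -10*√2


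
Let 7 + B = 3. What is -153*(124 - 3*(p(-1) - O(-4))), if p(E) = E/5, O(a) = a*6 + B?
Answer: -31059/5 ≈ -6211.8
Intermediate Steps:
B = -4 (B = -7 + 3 = -4)
O(a) = -4 + 6*a (O(a) = a*6 - 4 = 6*a - 4 = -4 + 6*a)
p(E) = E/5 (p(E) = E*(1/5) = E/5)
-153*(124 - 3*(p(-1) - O(-4))) = -153*(124 - 3*((1/5)*(-1) - (-4 + 6*(-4)))) = -153*(124 - 3*(-1/5 - (-4 - 24))) = -153*(124 - 3*(-1/5 - 1*(-28))) = -153*(124 - 3*(-1/5 + 28)) = -153*(124 - 3*139/5) = -153*(124 - 417/5) = -153*203/5 = -31059/5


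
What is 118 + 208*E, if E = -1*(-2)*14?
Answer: 5942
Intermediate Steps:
E = 28 (E = 2*14 = 28)
118 + 208*E = 118 + 208*28 = 118 + 5824 = 5942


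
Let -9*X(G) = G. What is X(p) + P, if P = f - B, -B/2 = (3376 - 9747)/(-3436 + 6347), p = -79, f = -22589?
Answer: -591693920/26199 ≈ -22585.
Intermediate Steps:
B = 12742/2911 (B = -2*(3376 - 9747)/(-3436 + 6347) = -(-12742)/2911 = -2*(-6371/2911) = 12742/2911 ≈ 4.3772)
X(G) = -G/9
P = -65769321/2911 (P = -22589 - 1*12742/2911 = -22589 - 12742/2911 = -65769321/2911 ≈ -22593.)
X(p) + P = -1/9*(-79) - 65769321/2911 = 79/9 - 65769321/2911 = -591693920/26199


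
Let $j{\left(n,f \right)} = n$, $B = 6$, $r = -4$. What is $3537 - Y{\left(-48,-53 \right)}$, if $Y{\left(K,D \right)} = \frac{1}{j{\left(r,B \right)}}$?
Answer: $\frac{14149}{4} \approx 3537.3$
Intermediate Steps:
$Y{\left(K,D \right)} = - \frac{1}{4}$ ($Y{\left(K,D \right)} = \frac{1}{-4} = - \frac{1}{4}$)
$3537 - Y{\left(-48,-53 \right)} = 3537 - - \frac{1}{4} = 3537 + \frac{1}{4} = \frac{14149}{4}$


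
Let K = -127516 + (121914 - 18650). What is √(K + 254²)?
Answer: 2*√10066 ≈ 200.66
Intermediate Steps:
K = -24252 (K = -127516 + 103264 = -24252)
√(K + 254²) = √(-24252 + 254²) = √(-24252 + 64516) = √40264 = 2*√10066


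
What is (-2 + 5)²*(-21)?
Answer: -189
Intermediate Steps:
(-2 + 5)²*(-21) = 3²*(-21) = 9*(-21) = -189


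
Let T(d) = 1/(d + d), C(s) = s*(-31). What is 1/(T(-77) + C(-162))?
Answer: 154/773387 ≈ 0.00019912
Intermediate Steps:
C(s) = -31*s
T(d) = 1/(2*d)
1/(T(-77) + C(-162)) = 1/((1/2)/(-77) - 31*(-162)) = 1/((1/2)*(-1/77) + 5022) = 1/(-1/154 + 5022) = 1/(773387/154) = 154/773387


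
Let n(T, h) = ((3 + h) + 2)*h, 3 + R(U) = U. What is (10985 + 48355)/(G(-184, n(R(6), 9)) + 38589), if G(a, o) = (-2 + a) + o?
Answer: 19780/12843 ≈ 1.5401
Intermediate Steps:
R(U) = -3 + U
n(T, h) = h*(5 + h) (n(T, h) = (5 + h)*h = h*(5 + h))
G(a, o) = -2 + a + o
(10985 + 48355)/(G(-184, n(R(6), 9)) + 38589) = (10985 + 48355)/((-2 - 184 + 9*(5 + 9)) + 38589) = 59340/((-2 - 184 + 9*14) + 38589) = 59340/((-2 - 184 + 126) + 38589) = 59340/(-60 + 38589) = 59340/38529 = 59340*(1/38529) = 19780/12843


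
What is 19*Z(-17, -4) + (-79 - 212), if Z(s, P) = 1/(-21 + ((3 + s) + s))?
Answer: -15151/52 ≈ -291.37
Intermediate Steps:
Z(s, P) = 1/(-18 + 2*s) (Z(s, P) = 1/(-21 + (3 + 2*s)) = 1/(-18 + 2*s))
19*Z(-17, -4) + (-79 - 212) = 19*(1/(2*(-9 - 17))) + (-79 - 212) = 19*((½)/(-26)) - 291 = 19*((½)*(-1/26)) - 291 = 19*(-1/52) - 291 = -19/52 - 291 = -15151/52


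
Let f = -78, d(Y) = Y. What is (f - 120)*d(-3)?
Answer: 594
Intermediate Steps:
(f - 120)*d(-3) = (-78 - 120)*(-3) = -198*(-3) = 594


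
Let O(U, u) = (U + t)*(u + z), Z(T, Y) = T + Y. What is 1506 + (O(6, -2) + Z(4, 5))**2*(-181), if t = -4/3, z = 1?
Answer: -17035/9 ≈ -1892.8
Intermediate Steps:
t = -4/3 (t = -4*1/3 = -4/3 ≈ -1.3333)
O(U, u) = (1 + u)*(-4/3 + U) (O(U, u) = (U - 4/3)*(u + 1) = (-4/3 + U)*(1 + u) = (1 + u)*(-4/3 + U))
1506 + (O(6, -2) + Z(4, 5))**2*(-181) = 1506 + ((-4/3 + 6 - 4/3*(-2) + 6*(-2)) + (4 + 5))**2*(-181) = 1506 + ((-4/3 + 6 + 8/3 - 12) + 9)**2*(-181) = 1506 + (-14/3 + 9)**2*(-181) = 1506 + (13/3)**2*(-181) = 1506 + (169/9)*(-181) = 1506 - 30589/9 = -17035/9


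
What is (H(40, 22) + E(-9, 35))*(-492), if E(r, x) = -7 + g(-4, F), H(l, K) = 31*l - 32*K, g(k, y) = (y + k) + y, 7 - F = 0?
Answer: -265188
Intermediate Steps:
F = 7 (F = 7 - 1*0 = 7 + 0 = 7)
g(k, y) = k + 2*y (g(k, y) = (k + y) + y = k + 2*y)
H(l, K) = -32*K + 31*l
E(r, x) = 3 (E(r, x) = -7 + (-4 + 2*7) = -7 + (-4 + 14) = -7 + 10 = 3)
(H(40, 22) + E(-9, 35))*(-492) = ((-32*22 + 31*40) + 3)*(-492) = ((-704 + 1240) + 3)*(-492) = (536 + 3)*(-492) = 539*(-492) = -265188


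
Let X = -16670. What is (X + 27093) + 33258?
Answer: 43681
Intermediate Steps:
(X + 27093) + 33258 = (-16670 + 27093) + 33258 = 10423 + 33258 = 43681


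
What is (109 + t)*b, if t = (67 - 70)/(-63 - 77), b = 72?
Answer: 274734/35 ≈ 7849.5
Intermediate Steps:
t = 3/140 (t = -3/(-140) = -3*(-1/140) = 3/140 ≈ 0.021429)
(109 + t)*b = (109 + 3/140)*72 = (15263/140)*72 = 274734/35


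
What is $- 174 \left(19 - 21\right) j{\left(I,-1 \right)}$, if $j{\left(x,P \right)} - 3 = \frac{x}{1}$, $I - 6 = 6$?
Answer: $5220$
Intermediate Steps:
$I = 12$ ($I = 6 + 6 = 12$)
$j{\left(x,P \right)} = 3 + x$ ($j{\left(x,P \right)} = 3 + \frac{x}{1} = 3 + x 1 = 3 + x$)
$- 174 \left(19 - 21\right) j{\left(I,-1 \right)} = - 174 \left(19 - 21\right) \left(3 + 12\right) = - 174 \left(\left(-2\right) 15\right) = \left(-174\right) \left(-30\right) = 5220$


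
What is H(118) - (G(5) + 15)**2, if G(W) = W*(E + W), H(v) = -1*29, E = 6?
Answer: -4929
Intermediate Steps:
H(v) = -29
G(W) = W*(6 + W)
H(118) - (G(5) + 15)**2 = -29 - (5*(6 + 5) + 15)**2 = -29 - (5*11 + 15)**2 = -29 - (55 + 15)**2 = -29 - 1*70**2 = -29 - 1*4900 = -29 - 4900 = -4929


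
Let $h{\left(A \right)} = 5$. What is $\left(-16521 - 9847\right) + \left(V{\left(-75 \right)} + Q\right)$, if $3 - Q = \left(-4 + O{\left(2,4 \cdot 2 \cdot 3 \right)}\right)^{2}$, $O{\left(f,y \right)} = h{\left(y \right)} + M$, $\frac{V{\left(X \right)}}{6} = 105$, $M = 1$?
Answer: $-25739$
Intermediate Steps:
$V{\left(X \right)} = 630$ ($V{\left(X \right)} = 6 \cdot 105 = 630$)
$O{\left(f,y \right)} = 6$ ($O{\left(f,y \right)} = 5 + 1 = 6$)
$Q = -1$ ($Q = 3 - \left(-4 + 6\right)^{2} = 3 - 2^{2} = 3 - 4 = -1$)
$\left(-16521 - 9847\right) + \left(V{\left(-75 \right)} + Q\right) = \left(-16521 - 9847\right) + \left(630 - 1\right) = -26368 + 629 = -25739$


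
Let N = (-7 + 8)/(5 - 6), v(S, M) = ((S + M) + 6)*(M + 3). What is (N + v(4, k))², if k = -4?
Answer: 49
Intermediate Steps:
v(S, M) = (3 + M)*(6 + M + S) (v(S, M) = ((M + S) + 6)*(3 + M) = (6 + M + S)*(3 + M) = (3 + M)*(6 + M + S))
N = -1 (N = 1/(-1) = 1*(-1) = -1)
(N + v(4, k))² = (-1 + (18 + (-4)² + 3*4 + 9*(-4) - 4*4))² = (-1 + (18 + 16 + 12 - 36 - 16))² = (-1 - 6)² = (-7)² = 49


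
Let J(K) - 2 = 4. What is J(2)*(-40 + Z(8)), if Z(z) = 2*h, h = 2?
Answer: -216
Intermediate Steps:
J(K) = 6 (J(K) = 2 + 4 = 6)
Z(z) = 4 (Z(z) = 2*2 = 4)
J(2)*(-40 + Z(8)) = 6*(-40 + 4) = 6*(-36) = -216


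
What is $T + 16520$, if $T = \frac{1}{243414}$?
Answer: $\frac{4021199281}{243414} \approx 16520.0$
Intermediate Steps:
$T = \frac{1}{243414} \approx 4.1082 \cdot 10^{-6}$
$T + 16520 = \frac{1}{243414} + 16520 = \frac{4021199281}{243414}$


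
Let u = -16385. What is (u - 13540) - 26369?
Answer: -56294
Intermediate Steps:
(u - 13540) - 26369 = (-16385 - 13540) - 26369 = -29925 - 26369 = -56294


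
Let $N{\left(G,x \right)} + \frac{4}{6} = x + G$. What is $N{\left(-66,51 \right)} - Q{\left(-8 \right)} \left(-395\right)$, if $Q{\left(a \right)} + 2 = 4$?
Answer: $\frac{2323}{3} \approx 774.33$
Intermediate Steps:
$N{\left(G,x \right)} = - \frac{2}{3} + G + x$ ($N{\left(G,x \right)} = - \frac{2}{3} + \left(x + G\right) = - \frac{2}{3} + \left(G + x\right) = - \frac{2}{3} + G + x$)
$Q{\left(a \right)} = 2$ ($Q{\left(a \right)} = -2 + 4 = 2$)
$N{\left(-66,51 \right)} - Q{\left(-8 \right)} \left(-395\right) = \left(- \frac{2}{3} - 66 + 51\right) - 2 \left(-395\right) = - \frac{47}{3} - -790 = - \frac{47}{3} + 790 = \frac{2323}{3}$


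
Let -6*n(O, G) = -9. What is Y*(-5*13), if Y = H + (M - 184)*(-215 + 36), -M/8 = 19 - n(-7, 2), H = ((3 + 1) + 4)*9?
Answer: -3774420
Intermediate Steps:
n(O, G) = 3/2 (n(O, G) = -⅙*(-9) = 3/2)
H = 72 (H = (4 + 4)*9 = 8*9 = 72)
M = -140 (M = -8*(19 - 1*3/2) = -8*(19 - 3/2) = -8*35/2 = -140)
Y = 58068 (Y = 72 + (-140 - 184)*(-215 + 36) = 72 - 324*(-179) = 72 + 57996 = 58068)
Y*(-5*13) = 58068*(-5*13) = 58068*(-65) = -3774420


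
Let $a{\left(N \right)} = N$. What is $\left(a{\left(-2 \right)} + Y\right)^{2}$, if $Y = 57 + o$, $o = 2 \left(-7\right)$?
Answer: $1681$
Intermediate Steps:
$o = -14$
$Y = 43$ ($Y = 57 - 14 = 43$)
$\left(a{\left(-2 \right)} + Y\right)^{2} = \left(-2 + 43\right)^{2} = 41^{2} = 1681$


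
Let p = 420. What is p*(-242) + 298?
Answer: -101342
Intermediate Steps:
p*(-242) + 298 = 420*(-242) + 298 = -101640 + 298 = -101342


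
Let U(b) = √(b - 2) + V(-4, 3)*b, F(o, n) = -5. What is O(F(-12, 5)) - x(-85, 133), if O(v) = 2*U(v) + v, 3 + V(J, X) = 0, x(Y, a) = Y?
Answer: 110 + 2*I*√7 ≈ 110.0 + 5.2915*I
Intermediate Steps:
V(J, X) = -3 (V(J, X) = -3 + 0 = -3)
U(b) = √(-2 + b) - 3*b (U(b) = √(b - 2) - 3*b = √(-2 + b) - 3*b)
O(v) = -5*v + 2*√(-2 + v) (O(v) = 2*(√(-2 + v) - 3*v) + v = (-6*v + 2*√(-2 + v)) + v = -5*v + 2*√(-2 + v))
O(F(-12, 5)) - x(-85, 133) = (-5*(-5) + 2*√(-2 - 5)) - 1*(-85) = (25 + 2*√(-7)) + 85 = (25 + 2*(I*√7)) + 85 = (25 + 2*I*√7) + 85 = 110 + 2*I*√7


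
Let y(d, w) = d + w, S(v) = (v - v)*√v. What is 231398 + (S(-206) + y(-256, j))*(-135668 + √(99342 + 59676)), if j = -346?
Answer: 81903534 - 602*√159018 ≈ 8.1663e+7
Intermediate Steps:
S(v) = 0 (S(v) = 0*√v = 0)
231398 + (S(-206) + y(-256, j))*(-135668 + √(99342 + 59676)) = 231398 + (0 + (-256 - 346))*(-135668 + √(99342 + 59676)) = 231398 + (0 - 602)*(-135668 + √159018) = 231398 - 602*(-135668 + √159018) = 231398 + (81672136 - 602*√159018) = 81903534 - 602*√159018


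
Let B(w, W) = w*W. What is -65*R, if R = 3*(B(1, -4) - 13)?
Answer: 3315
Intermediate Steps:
B(w, W) = W*w
R = -51 (R = 3*(-4*1 - 13) = 3*(-4 - 13) = 3*(-17) = -51)
-65*R = -65*(-51) = 3315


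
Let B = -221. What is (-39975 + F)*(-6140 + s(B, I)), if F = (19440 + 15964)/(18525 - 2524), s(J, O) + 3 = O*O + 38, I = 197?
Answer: -20917627889984/16001 ≈ -1.3073e+9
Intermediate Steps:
s(J, O) = 35 + O² (s(J, O) = -3 + (O*O + 38) = -3 + (O² + 38) = -3 + (38 + O²) = 35 + O²)
F = 35404/16001 ≈ 2.2126
(-39975 + F)*(-6140 + s(B, I)) = (-39975 + 35404/16001)*(-6140 + (35 + 197²)) = -639604571*(-6140 + (35 + 38809))/16001 = -639604571*(-6140 + 38844)/16001 = -639604571/16001*32704 = -20917627889984/16001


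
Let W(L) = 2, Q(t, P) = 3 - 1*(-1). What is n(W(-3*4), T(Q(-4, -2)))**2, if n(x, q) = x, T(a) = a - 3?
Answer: 4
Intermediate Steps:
Q(t, P) = 4 (Q(t, P) = 3 + 1 = 4)
T(a) = -3 + a
n(W(-3*4), T(Q(-4, -2)))**2 = 2**2 = 4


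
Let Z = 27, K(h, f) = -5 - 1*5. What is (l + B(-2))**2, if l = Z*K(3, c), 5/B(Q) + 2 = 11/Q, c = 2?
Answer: 659344/9 ≈ 73261.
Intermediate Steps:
B(Q) = 5/(-2 + 11/Q)
K(h, f) = -10 (K(h, f) = -5 - 5 = -10)
l = -270 (l = 27*(-10) = -270)
(l + B(-2))**2 = (-270 - 5*(-2)/(-11 + 2*(-2)))**2 = (-270 - 5*(-2)/(-11 - 4))**2 = (-270 - 5*(-2)/(-15))**2 = (-270 - 5*(-2)*(-1/15))**2 = (-270 - 2/3)**2 = (-812/3)**2 = 659344/9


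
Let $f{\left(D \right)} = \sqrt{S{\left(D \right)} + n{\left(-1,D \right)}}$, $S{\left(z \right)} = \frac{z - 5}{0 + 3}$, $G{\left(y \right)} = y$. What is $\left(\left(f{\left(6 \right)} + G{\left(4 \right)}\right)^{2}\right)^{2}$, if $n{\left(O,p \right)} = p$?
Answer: $\frac{\left(12 + \sqrt{57}\right)^{4}}{81} \approx 1803.4$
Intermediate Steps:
$S{\left(z \right)} = - \frac{5}{3} + \frac{z}{3}$ ($S{\left(z \right)} = \frac{-5 + z}{3} = \left(-5 + z\right) \frac{1}{3} = - \frac{5}{3} + \frac{z}{3}$)
$f{\left(D \right)} = \sqrt{- \frac{5}{3} + \frac{4 D}{3}}$ ($f{\left(D \right)} = \sqrt{\left(- \frac{5}{3} + \frac{D}{3}\right) + D} = \sqrt{- \frac{5}{3} + \frac{4 D}{3}}$)
$\left(\left(f{\left(6 \right)} + G{\left(4 \right)}\right)^{2}\right)^{2} = \left(\left(\frac{\sqrt{-15 + 12 \cdot 6}}{3} + 4\right)^{2}\right)^{2} = \left(\left(\frac{\sqrt{-15 + 72}}{3} + 4\right)^{2}\right)^{2} = \left(\left(\frac{\sqrt{57}}{3} + 4\right)^{2}\right)^{2} = \left(\left(4 + \frac{\sqrt{57}}{3}\right)^{2}\right)^{2} = \left(4 + \frac{\sqrt{57}}{3}\right)^{4}$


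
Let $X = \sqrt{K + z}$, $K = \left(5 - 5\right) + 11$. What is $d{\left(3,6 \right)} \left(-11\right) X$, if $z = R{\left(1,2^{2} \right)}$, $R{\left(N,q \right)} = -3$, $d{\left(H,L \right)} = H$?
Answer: $- 66 \sqrt{2} \approx -93.338$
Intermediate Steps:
$z = -3$
$K = 11$ ($K = 0 + 11 = 11$)
$X = 2 \sqrt{2}$ ($X = \sqrt{11 - 3} = \sqrt{8} = 2 \sqrt{2} \approx 2.8284$)
$d{\left(3,6 \right)} \left(-11\right) X = 3 \left(-11\right) 2 \sqrt{2} = - 33 \cdot 2 \sqrt{2} = - 66 \sqrt{2}$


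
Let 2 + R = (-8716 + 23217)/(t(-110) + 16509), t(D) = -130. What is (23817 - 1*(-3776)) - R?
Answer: 451964004/16379 ≈ 27594.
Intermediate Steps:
R = -18257/16379 (R = -2 + (-8716 + 23217)/(-130 + 16509) = -2 + 14501/16379 = -18257/16379 ≈ -1.1147)
(23817 - 1*(-3776)) - R = (23817 - 1*(-3776)) - 1*(-18257/16379) = (23817 + 3776) + 18257/16379 = 27593 + 18257/16379 = 451964004/16379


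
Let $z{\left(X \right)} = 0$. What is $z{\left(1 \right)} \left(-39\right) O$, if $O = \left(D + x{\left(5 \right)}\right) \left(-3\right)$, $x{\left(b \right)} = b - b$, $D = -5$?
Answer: $0$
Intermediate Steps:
$x{\left(b \right)} = 0$
$O = 15$ ($O = \left(-5 + 0\right) \left(-3\right) = \left(-5\right) \left(-3\right) = 15$)
$z{\left(1 \right)} \left(-39\right) O = 0 \left(-39\right) 15 = 0 \cdot 15 = 0$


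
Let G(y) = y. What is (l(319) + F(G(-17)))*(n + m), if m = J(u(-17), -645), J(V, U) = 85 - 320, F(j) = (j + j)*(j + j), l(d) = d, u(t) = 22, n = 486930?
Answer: 717875125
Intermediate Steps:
F(j) = 4*j² (F(j) = (2*j)*(2*j) = 4*j²)
J(V, U) = -235
m = -235
(l(319) + F(G(-17)))*(n + m) = (319 + 4*(-17)²)*(486930 - 235) = (319 + 4*289)*486695 = (319 + 1156)*486695 = 1475*486695 = 717875125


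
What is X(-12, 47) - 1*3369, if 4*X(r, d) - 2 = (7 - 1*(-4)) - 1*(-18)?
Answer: -13445/4 ≈ -3361.3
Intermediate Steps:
X(r, d) = 31/4 (X(r, d) = ½ + ((7 - 1*(-4)) - 1*(-18))/4 = ½ + ((7 + 4) + 18)/4 = ½ + (11 + 18)/4 = ½ + (¼)*29 = ½ + 29/4 = 31/4)
X(-12, 47) - 1*3369 = 31/4 - 1*3369 = 31/4 - 3369 = -13445/4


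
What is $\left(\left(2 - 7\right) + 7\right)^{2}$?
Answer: $4$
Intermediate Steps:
$\left(\left(2 - 7\right) + 7\right)^{2} = \left(-5 + 7\right)^{2} = 2^{2} = 4$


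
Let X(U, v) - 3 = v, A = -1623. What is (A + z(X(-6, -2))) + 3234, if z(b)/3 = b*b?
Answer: 1614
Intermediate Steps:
X(U, v) = 3 + v
z(b) = 3*b**2 (z(b) = 3*(b*b) = 3*b**2)
(A + z(X(-6, -2))) + 3234 = (-1623 + 3*(3 - 2)**2) + 3234 = (-1623 + 3*1**2) + 3234 = (-1623 + 3*1) + 3234 = (-1623 + 3) + 3234 = -1620 + 3234 = 1614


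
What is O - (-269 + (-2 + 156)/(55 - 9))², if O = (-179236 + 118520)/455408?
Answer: -4250342278891/60227708 ≈ -70571.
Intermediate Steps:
O = -15179/113852 (O = -60716*1/455408 = -15179/113852 ≈ -0.13332)
O - (-269 + (-2 + 156)/(55 - 9))² = -15179/113852 - (-269 + (-2 + 156)/(55 - 9))² = -15179/113852 - (-269 + 154/46)² = -15179/113852 - (-269 + 154*(1/46))² = -15179/113852 - (-269 + 77/23)² = -15179/113852 - (-6110/23)² = -15179/113852 - 1*37332100/529 = -15179/113852 - 37332100/529 = -4250342278891/60227708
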